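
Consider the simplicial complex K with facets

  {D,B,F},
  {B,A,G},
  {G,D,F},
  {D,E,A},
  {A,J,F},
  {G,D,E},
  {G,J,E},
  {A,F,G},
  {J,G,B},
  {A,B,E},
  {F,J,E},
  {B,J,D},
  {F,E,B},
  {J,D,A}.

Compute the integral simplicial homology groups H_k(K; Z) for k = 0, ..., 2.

H_0 = Z,  H_1 = Z^2,  H_2 = Z.

We work with the vertex ordering A < B < D < E < F < G < J. The simplices of K, each written with vertices in increasing order, are:

  0-simplices (7): A, B, D, E, F, G, J
  1-simplices (21): AB, AD, AE, AF, AG, AJ, BD, BE, BF, BG, BJ, DE, DF, DG, DJ, EF, EG, EJ, FG, FJ, GJ
  2-simplices (14): ABE, ABG, ADE, ADJ, AFG, AFJ, BDF, BDJ, BEF, BGJ, DEG, DFG, EFJ, EGJ

giving chain groups C_0 ≅ Z^7, C_1 ≅ Z^21, C_2 ≅ Z^14.

The boundary map ∂_1: C_1 → C_0 maps an edge to its endpoints' difference, ∂[p,q] = q − p.
As a 7×21 matrix over Z this has rank 6, with invariant factors (1,1,1,1,1,1).

Boundary ∂_2: C_2 → C_1 maps a triangle to the signed sum of its edges. For instance
  ∂BDJ = DJ − BJ + BD,
  ∂BEF = EF − BF + BE.
The 21×14 boundary matrix has rank 13 and Smith normal form diag(1,1,1,1,1,1,1,1,1,1,1,1,1).

From H_k ≅ ker(∂_k) / im(∂_{k+1}) we obtain:

  H_0: rank C_0 − rank ∂_1 = 7 − 6 = 1, and the invariant factors of ∂_1 are all 1, so H_0 = Z.
  H_1: rank ker ∂_1 − rank ∂_2 = (21 − 6) − 13 = 2, and the invariant factors of ∂_2 are all 1, so H_1 = Z^2.
  H_2: rank ker ∂_2 − rank ∂_3 = (14 − 13) − 0 = 1, and there is no ∂_3, so H_2 = Z.

As a check, the Euler characteristic is 7 − 21 + 14 = 0, which agrees with 1 − 2 + 1 = 0.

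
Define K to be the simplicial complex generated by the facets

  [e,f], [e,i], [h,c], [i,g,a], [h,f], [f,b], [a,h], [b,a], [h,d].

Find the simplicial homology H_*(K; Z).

K has 9 vertices, 11 edges, 1 triangle.
rank ∂_0 = 0, rank ∂_1 = 8 ⇒ b_0 = 9 − 0 − 8 = 1; all invariant factors of ∂_1 are 1 so no torsion. So H_0 ≅ Z.
rank ∂_1 = 8, rank ∂_2 = 1 ⇒ b_1 = 11 − 8 − 1 = 2; all invariant factors of ∂_2 are 1 so no torsion. So H_1 ≅ Z^2.
rank ∂_2 = 1, rank ∂_3 = 0 ⇒ b_2 = 1 − 1 − 0 = 0. So H_2 ≅ 0.

H_0 ≅ Z,  H_1 ≅ Z^2,  H_2 = 0.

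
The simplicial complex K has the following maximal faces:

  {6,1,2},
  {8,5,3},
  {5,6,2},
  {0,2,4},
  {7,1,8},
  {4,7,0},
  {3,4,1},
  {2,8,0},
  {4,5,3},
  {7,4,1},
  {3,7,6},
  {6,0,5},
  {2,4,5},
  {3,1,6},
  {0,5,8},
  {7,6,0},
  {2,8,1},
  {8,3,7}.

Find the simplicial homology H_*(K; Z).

We work with the vertex ordering 0 < 1 < 2 < 3 < 4 < 5 < 6 < 7 < 8. The simplices of K, each written with vertices in increasing order, are:

  0-simplices (9): [0], [1], [2], [3], [4], [5], [6], [7], [8]
  1-simplices (27): (27 of them)
  2-simplices (18): [0,2,4], [0,2,8], [0,4,7], [0,5,6], [0,5,8], [0,6,7], [1,2,6], [1,2,8], [1,3,4], [1,3,6], [1,4,7], [1,7,8], [2,4,5], [2,5,6], [3,4,5], [3,5,8], [3,6,7], [3,7,8]

giving chain groups C_0 ≅ Z^9, C_1 ≅ Z^27, C_2 ≅ Z^18.

The boundary map ∂_1: C_1 → C_0 is given by ∂[p,q] = [q] − [p]. For instance
  ∂[1,8] = [8] − [1].
The resulting 9×27 matrix has rank 8, and its Smith normal form has invariant factors (1,1,1,1,1,1,1,1).

The boundary map ∂_2: C_2 → C_1 maps a triangle to the signed sum of its edges. For instance
  ∂[3,6,7] = [6,7] − [3,7] + [3,6],
  ∂[1,3,4] = [3,4] − [1,4] + [1,3].
As a 27×18 matrix over Z this has rank 18, with invariant factors (1,1,1,1,1,1,1,1,1,1,1,1,1,1,1,1,1,2).

Now H_k = ker ∂_k / im ∂_{k+1}, so:

  H_0: rank C_0 − rank ∂_1 = 9 − 8 = 1, and the invariant factors of ∂_1 are all 1, so H_0 ≅ Z.
  H_1: rank ker ∂_1 − rank ∂_2 = (27 − 8) − 18 = 1, and ∂_2 has invariant factor 2 > 1, so H_1 ≅ Z ⊕ Z/2Z.
  H_2: rank ker ∂_2 − rank ∂_3 = (18 − 18) − 0 = 0, and there is no ∂_3, so H_2 ≅ 0.

As a check, the Euler characteristic is 9 − 27 + 18 = 0, which agrees with 1 − 1 + 0 = 0.

H_0 ≅ Z,  H_1 ≅ Z ⊕ Z/2Z,  H_2 = 0.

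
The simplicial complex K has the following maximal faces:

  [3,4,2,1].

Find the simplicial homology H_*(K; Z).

Order the vertices as 1 < 2 < 3 < 4. Listing each simplex with vertices in this order, K has dimension 3 with simplices:

  0-simplices (4): [1], [2], [3], [4]
  1-simplices (6): [1,2], [1,3], [1,4], [2,3], [2,4], [3,4]
  2-simplices (4): [1,2,3], [1,2,4], [1,3,4], [2,3,4]
  3-simplices (1): [1,2,3,4]

giving chain groups C_0 ≅ Z^4, C_1 ≅ Z^6, C_2 ≅ Z^4, C_3 ≅ Z^1.

∂_1: C_1 → C_0 maps an edge to its endpoints' difference, ∂[p,q] = q − p.
As a 4×6 matrix over Z this has rank 3, with invariant factors (1,1,1).

∂_2: C_2 → C_1 acts by ∂[p,q,r] = [q,r] − [p,r] + [p,q]. For instance
  ∂[1,2,4] = [2,4] − [1,4] + [1,2],
  ∂[1,2,3] = [2,3] − [1,3] + [1,2].
As a 6×4 matrix over Z this has rank 3, with invariant factors (1,1,1).

Boundary ∂_3: C_3 → C_2 sends each 3-simplex σ to the alternating sum Σ_i (−1)^i (σ with its i-th vertex removed). For instance
  ∂[1,2,3,4] = [2,3,4] − [1,3,4] + [1,2,4] − [1,2,3].
This gives a 4×1 integer matrix of rank 1; reducing to Smith normal form yields diagonal entries (1).

Reading off H_k = ker ∂_k / im ∂_{k+1}:

  H_0: rank C_0 − rank ∂_1 = 4 − 3 = 1, and the invariant factors of ∂_1 are all 1, so H_0 = Z.
  H_1: rank ker ∂_1 − rank ∂_2 = (6 − 3) − 3 = 0, and the invariant factors of ∂_2 are all 1, so H_1 = 0.
  H_2: rank ker ∂_2 − rank ∂_3 = (4 − 3) − 1 = 0, and the invariant factors of ∂_3 are all 1, so H_2 = 0.
  H_3: rank ker ∂_3 − rank ∂_4 = (1 − 1) − 0 = 0, and there is no ∂_4, so H_3 = 0.

H_0 = Z,  H_1 = 0,  H_2 = 0,  H_3 = 0.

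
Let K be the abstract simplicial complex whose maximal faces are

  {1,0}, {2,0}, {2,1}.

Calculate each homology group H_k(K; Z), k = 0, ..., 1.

Fix the vertex order 0 < 1 < 2 and write every simplex with vertices in increasing order. Then dim K = 1 and the simplices of K are:

  0-simplices (3): [0], [1], [2]
  1-simplices (3): [0,1], [0,2], [1,2]

giving chain groups C_0 ≅ Z^3, C_1 ≅ Z^3.

∂_1: C_1 → C_0 maps an edge to its endpoints' difference, ∂[p,q] = q − p. For instance
  ∂[1,2] = [2] − [1].
As a 3×3 matrix over Z this has rank 2, with invariant factors (1,1).

Reading off H_k = ker ∂_k / im ∂_{k+1}:

  H_0: rank C_0 − rank ∂_1 = 3 − 2 = 1, and the invariant factors of ∂_1 are all 1, so H_0 = Z.
  H_1: rank ker ∂_1 − rank ∂_2 = (3 − 2) − 0 = 1, and there is no ∂_2, so H_1 = Z.

H_0 ≅ Z,  H_1 ≅ Z.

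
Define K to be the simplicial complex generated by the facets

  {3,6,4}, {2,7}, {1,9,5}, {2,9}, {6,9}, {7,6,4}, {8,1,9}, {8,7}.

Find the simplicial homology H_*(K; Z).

Take the total order 1 < 2 < 3 < 4 < 5 < 6 < 7 < 8 < 9 on the vertex set. Then K (dimension 2) consists of the simplices:

  0-simplices (9): [1], [2], [3], [4], [5], [6], [7], [8], [9]
  1-simplices (14): [1,5], [1,8], [1,9], [2,7], [2,9], [3,4], [3,6], [4,6], [4,7], [5,9], [6,7], [6,9], [7,8], [8,9]
  2-simplices (4): [1,5,9], [1,8,9], [3,4,6], [4,6,7]

so the chain groups are C_0 ≅ Z^9, C_1 ≅ Z^14, C_2 ≅ Z^4.

The boundary map ∂_1: C_1 → C_0 maps an edge to its endpoints' difference, ∂[p,q] = q − p. For instance
  ∂[3,4] = [4] − [3].
The 9×14 boundary matrix has rank 8 and Smith normal form diag(1,1,1,1,1,1,1,1).

The boundary map ∂_2: C_2 → C_1 acts by ∂[p,q,r] = [q,r] − [p,r] + [p,q]. For instance
  ∂[1,8,9] = [8,9] − [1,9] + [1,8],
  ∂[1,5,9] = [5,9] − [1,9] + [1,5].
As a 14×4 matrix over Z this has rank 4, with invariant factors (1,1,1,1).

From H_k ≅ ker(∂_k) / im(∂_{k+1}) we obtain:

  H_0: rank C_0 − rank ∂_1 = 9 − 8 = 1, and the invariant factors of ∂_1 are all 1, so H_0 = Z.
  H_1: rank ker ∂_1 − rank ∂_2 = (14 − 8) − 4 = 2, and the invariant factors of ∂_2 are all 1, so H_1 = Z^2.
  H_2: rank ker ∂_2 − rank ∂_3 = (4 − 4) − 0 = 0, and there is no ∂_3, so H_2 = 0.

As a check, the Euler characteristic is 9 − 14 + 4 = -1, which agrees with 1 − 2 + 0 = -1.

H_0 ≅ Z,  H_1 ≅ Z^2,  H_2 = 0.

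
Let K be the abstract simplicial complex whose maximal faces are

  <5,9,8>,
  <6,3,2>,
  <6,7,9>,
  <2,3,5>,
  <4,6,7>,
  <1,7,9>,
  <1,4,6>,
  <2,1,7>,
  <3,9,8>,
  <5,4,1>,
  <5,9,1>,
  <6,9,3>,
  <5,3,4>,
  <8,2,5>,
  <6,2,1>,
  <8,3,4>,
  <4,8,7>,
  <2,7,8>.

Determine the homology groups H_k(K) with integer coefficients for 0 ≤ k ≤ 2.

Order the vertices as 1 < 2 < 3 < 4 < 5 < 6 < 7 < 8 < 9. Listing each simplex with vertices in this order, K has dimension 2 with simplices:

  0-simplices (9): [1], [2], [3], [4], [5], [6], [7], [8], [9]
  1-simplices (27): (27 of them)
  2-simplices (18): [1,2,6], [1,2,7], [1,4,5], [1,4,6], [1,5,9], [1,7,9], [2,3,5], [2,3,6], [2,5,8], [2,7,8], [3,4,5], [3,4,8], [3,6,9], [3,8,9], [4,6,7], [4,7,8], [5,8,9], [6,7,9]

giving chain groups C_0 ≅ Z^9, C_1 ≅ Z^27, C_2 ≅ Z^18.

The boundary map ∂_1: C_1 → C_0 maps an edge to its endpoints' difference, ∂[p,q] = q − p. For instance
  ∂[6,7] = [7] − [6].
As a 9×27 matrix over Z this has rank 8, with invariant factors (1,1,1,1,1,1,1,1).

The boundary map ∂_2: C_2 → C_1 maps a triangle to the signed sum of its edges. For instance
  ∂[3,6,9] = [6,9] − [3,9] + [3,6],
  ∂[4,7,8] = [7,8] − [4,8] + [4,7].
This gives a 27×18 integer matrix of rank 18; reducing to Smith normal form yields diagonal entries (1,1,1,1,1,1,1,1,1,1,1,1,1,1,1,1,1,2).

Now H_k = ker ∂_k / im ∂_{k+1}, so:

  H_0: rank C_0 − rank ∂_1 = 9 − 8 = 1, and the invariant factors of ∂_1 are all 1, so H_0 = Z.
  H_1: rank ker ∂_1 − rank ∂_2 = (27 − 8) − 18 = 1, and ∂_2 has invariant factor 2 > 1, so H_1 = Z ⊕ Z/2.
  H_2: rank ker ∂_2 − rank ∂_3 = (18 − 18) − 0 = 0, and there is no ∂_3, so H_2 = 0.

As a check, the Euler characteristic is 9 − 27 + 18 = 0, which agrees with 1 − 1 + 0 = 0.
(K is a triangulation of the Klein bottle.)

H_0 = Z,  H_1 = Z ⊕ Z/2,  H_2 = 0.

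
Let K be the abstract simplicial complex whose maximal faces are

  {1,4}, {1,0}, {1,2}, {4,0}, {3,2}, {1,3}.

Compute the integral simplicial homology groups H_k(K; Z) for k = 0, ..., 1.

H_0 ≅ Z,  H_1 ≅ Z^2.

Take the total order 0 < 1 < 2 < 3 < 4 on the vertex set. Then K (dimension 1) consists of the simplices:

  0-simplices (5): [0], [1], [2], [3], [4]
  1-simplices (6): [0,1], [0,4], [1,2], [1,3], [1,4], [2,3]

giving chain groups C_0 ≅ Z^5, C_1 ≅ Z^6.

∂_1: C_1 → C_0 sends each edge [p,q] (with p < q) to q − p. For instance
  ∂[1,4] = [4] − [1].
As a 5×6 matrix over Z this has rank 4, with invariant factors (1,1,1,1).

Reading off H_k = ker ∂_k / im ∂_{k+1}:

  H_0: rank C_0 − rank ∂_1 = 5 − 4 = 1, and the invariant factors of ∂_1 are all 1, so H_0 = Z.
  H_1: rank ker ∂_1 − rank ∂_2 = (6 − 4) − 0 = 2, and there is no ∂_2, so H_1 = Z^2.

As a check, the Euler characteristic is 5 − 6 = -1, which agrees with 1 − 2 = -1.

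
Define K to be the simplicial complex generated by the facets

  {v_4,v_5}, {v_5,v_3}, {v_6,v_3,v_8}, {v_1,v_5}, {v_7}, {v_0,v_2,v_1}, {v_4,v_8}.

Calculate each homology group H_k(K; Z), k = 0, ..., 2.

Fix the vertex order v_0 < v_1 < v_2 < v_3 < v_4 < v_5 < v_6 < v_7 < v_8 and write every simplex with vertices in increasing order. Then dim K = 2 and the simplices of K are:

  0-simplices (9): [v_0], [v_1], [v_2], [v_3], [v_4], [v_5], [v_6], [v_7], [v_8]
  1-simplices (10): [v_0,v_1], [v_0,v_2], [v_1,v_2], [v_1,v_5], [v_3,v_5], [v_3,v_6], [v_3,v_8], [v_4,v_5], [v_4,v_8], [v_6,v_8]
  2-simplices (2): [v_0,v_1,v_2], [v_3,v_6,v_8]

giving chain groups C_0 ≅ Z^9, C_1 ≅ Z^10, C_2 ≅ Z^2.

∂_1: C_1 → C_0 is given by ∂[p,q] = [q] − [p]. For instance
  ∂[v_0,v_2] = [v_2] − [v_0].
As a 9×10 matrix over Z this has rank 7, with invariant factors (1,1,1,1,1,1,1).

The boundary map ∂_2: C_2 → C_1 sends each 2-simplex [p,q,r] to [q,r] − [p,r] + [p,q]. For instance
  ∂[v_3,v_6,v_8] = [v_6,v_8] − [v_3,v_8] + [v_3,v_6],
  ∂[v_0,v_1,v_2] = [v_1,v_2] − [v_0,v_2] + [v_0,v_1].
This gives a 10×2 integer matrix of rank 2; reducing to Smith normal form yields diagonal entries (1,1).

Computing H_k = (kernel of ∂_k) / (image of ∂_{k+1}):

  H_0: rank C_0 − rank ∂_1 = 9 − 7 = 2, and the invariant factors of ∂_1 are all 1, so H_0 ≅ Z^2.
  H_1: rank ker ∂_1 − rank ∂_2 = (10 − 7) − 2 = 1, and the invariant factors of ∂_2 are all 1, so H_1 ≅ Z.
  H_2: rank ker ∂_2 − rank ∂_3 = (2 − 2) − 0 = 0, and there is no ∂_3, so H_2 ≅ 0.

As a check, the Euler characteristic is 9 − 10 + 2 = 1, which agrees with 2 − 1 + 0 = 1.

H_0 = Z^2,  H_1 = Z,  H_2 = 0.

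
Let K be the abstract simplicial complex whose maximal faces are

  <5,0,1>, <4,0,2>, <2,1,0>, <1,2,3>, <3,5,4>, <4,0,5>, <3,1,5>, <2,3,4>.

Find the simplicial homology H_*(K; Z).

We work with the vertex ordering 0 < 1 < 2 < 3 < 4 < 5. The simplices of K, each written with vertices in increasing order, are:

  0-simplices (6): [0], [1], [2], [3], [4], [5]
  1-simplices (12): [0,1], [0,2], [0,4], [0,5], [1,2], [1,3], [1,5], [2,3], [2,4], [3,4], [3,5], [4,5]
  2-simplices (8): [0,1,2], [0,1,5], [0,2,4], [0,4,5], [1,2,3], [1,3,5], [2,3,4], [3,4,5]

giving chain groups C_0 ≅ Z^6, C_1 ≅ Z^12, C_2 ≅ Z^8.

The boundary map ∂_1: C_1 → C_0 is given by ∂[p,q] = [q] − [p].
This gives a 6×12 integer matrix of rank 5; reducing to Smith normal form yields diagonal entries (1,1,1,1,1).

∂_2: C_2 → C_1 acts by ∂[p,q,r] = [q,r] − [p,r] + [p,q]. For instance
  ∂[0,1,5] = [1,5] − [0,5] + [0,1],
  ∂[0,2,4] = [2,4] − [0,4] + [0,2].
As a 12×8 matrix over Z this has rank 7, with invariant factors (1,1,1,1,1,1,1).

From H_k ≅ ker(∂_k) / im(∂_{k+1}) we obtain:

  H_0: rank C_0 − rank ∂_1 = 6 − 5 = 1, and the invariant factors of ∂_1 are all 1, so H_0 = Z.
  H_1: rank ker ∂_1 − rank ∂_2 = (12 − 5) − 7 = 0, and the invariant factors of ∂_2 are all 1, so H_1 = 0.
  H_2: rank ker ∂_2 − rank ∂_3 = (8 − 7) − 0 = 1, and there is no ∂_3, so H_2 = Z.

As a check, the Euler characteristic is 6 − 12 + 8 = 2, which agrees with 1 − 0 + 1 = 2.

H_0 = Z,  H_1 = 0,  H_2 = Z.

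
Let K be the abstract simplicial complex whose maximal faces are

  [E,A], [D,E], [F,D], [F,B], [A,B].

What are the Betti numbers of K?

K has 5 vertices, 5 edges.
rank ∂_0 = 0, rank ∂_1 = 4 ⇒ b_0 = 5 − 0 − 4 = 1; all invariant factors of ∂_1 are 1 so no torsion. So H_0 = Z.
rank ∂_1 = 4, rank ∂_2 = 0 ⇒ b_1 = 5 − 4 − 0 = 1. So H_1 = Z.

b_0 = 1, b_1 = 1.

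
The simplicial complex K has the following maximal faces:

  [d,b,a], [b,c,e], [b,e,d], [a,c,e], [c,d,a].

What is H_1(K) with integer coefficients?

H_1 = Z.

Order the vertices as a < b < c < d < e. Listing each simplex with vertices in this order, K has dimension 2 with simplices:

  0-simplices (5): a, b, c, d, e
  1-simplices (10): ab, ac, ad, ae, bc, bd, be, cd, ce, de
  2-simplices (5): abd, acd, ace, bce, bde

Hence C_0 ≅ Z^5, C_1 ≅ Z^10, C_2 ≅ Z^5.

Boundary ∂_1: C_1 → C_0 maps an edge to its endpoints' difference, ∂[p,q] = q − p. For instance
  ∂ae = e − a.
This gives a 5×10 integer matrix of rank 4; reducing to Smith normal form yields diagonal entries (1,1,1,1).

The boundary map ∂_2: C_2 → C_1 sends each 2-simplex [p,q,r] to [q,r] − [p,r] + [p,q]. For instance
  ∂bde = de − be + bd,
  ∂bce = ce − be + bc.
The resulting 10×5 matrix has rank 5, and its Smith normal form has invariant factors (1,1,1,1,1).

Computing H_k = (kernel of ∂_k) / (image of ∂_{k+1}):

  H_1: rank ker ∂_1 − rank ∂_2 = (10 − 4) − 5 = 1, and the invariant factors of ∂_2 are all 1, so H_1 = Z.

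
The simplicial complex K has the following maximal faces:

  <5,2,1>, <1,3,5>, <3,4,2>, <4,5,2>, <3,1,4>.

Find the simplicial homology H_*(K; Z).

K has 5 vertices, 10 edges, 5 triangles.
rank ∂_0 = 0, rank ∂_1 = 4 ⇒ b_0 = 5 − 0 − 4 = 1; all invariant factors of ∂_1 are 1 so no torsion. So H_0 = Z.
rank ∂_1 = 4, rank ∂_2 = 5 ⇒ b_1 = 10 − 4 − 5 = 1; all invariant factors of ∂_2 are 1 so no torsion. So H_1 = Z.
rank ∂_2 = 5, rank ∂_3 = 0 ⇒ b_2 = 5 − 5 − 0 = 0. So H_2 = 0.

H_0 ≅ Z,  H_1 ≅ Z,  H_2 = 0.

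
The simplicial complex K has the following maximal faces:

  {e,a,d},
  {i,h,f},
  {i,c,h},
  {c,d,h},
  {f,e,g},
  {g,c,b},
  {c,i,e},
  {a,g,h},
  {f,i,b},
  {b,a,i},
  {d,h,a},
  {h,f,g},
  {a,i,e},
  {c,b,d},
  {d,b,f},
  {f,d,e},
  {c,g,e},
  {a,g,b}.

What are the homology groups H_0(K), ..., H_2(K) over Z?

We work with the vertex ordering a < b < c < d < e < f < g < h < i. The simplices of K, each written with vertices in increasing order, are:

  0-simplices (9): a, b, c, d, e, f, g, h, i
  1-simplices (27): ab, ad, ae, ag, ah, ai, bc, bd, bf, bg, bi, cd, ce, cg, ch, ci, de, df, dh, ef, eg, ei, fg, fh, fi, gh, hi
  2-simplices (18): abg, abi, ade, adh, aei, agh, bcd, bcg, bdf, bfi, cdh, ceg, cei, chi, def, efg, fgh, fhi

so the chain groups are C_0 ≅ Z^9, C_1 ≅ Z^27, C_2 ≅ Z^18.

The boundary map ∂_1: C_1 → C_0 is given by ∂[p,q] = [q] − [p]. For instance
  ∂ad = d − a.
As a 9×27 matrix over Z this has rank 8, with invariant factors (1,1,1,1,1,1,1,1).

The boundary map ∂_2: C_2 → C_1 acts by ∂[p,q,r] = [q,r] − [p,r] + [p,q]. For instance
  ∂bdf = df − bf + bd,
  ∂bcg = cg − bg + bc.
As a 27×18 matrix over Z this has rank 17, with invariant factors (1,1,1,1,1,1,1,1,1,1,1,1,1,1,1,1,1).

Computing H_k = (kernel of ∂_k) / (image of ∂_{k+1}):

  H_0: rank C_0 − rank ∂_1 = 9 − 8 = 1, and the invariant factors of ∂_1 are all 1, so H_0 ≅ Z.
  H_1: rank ker ∂_1 − rank ∂_2 = (27 − 8) − 17 = 2, and the invariant factors of ∂_2 are all 1, so H_1 ≅ Z^2.
  H_2: rank ker ∂_2 − rank ∂_3 = (18 − 17) − 0 = 1, and there is no ∂_3, so H_2 ≅ Z.

As a check, the Euler characteristic is 9 − 27 + 18 = 0, which agrees with 1 − 2 + 1 = 0.
(K is a triangulation of the torus T^2.)

H_0 = Z,  H_1 = Z^2,  H_2 = Z.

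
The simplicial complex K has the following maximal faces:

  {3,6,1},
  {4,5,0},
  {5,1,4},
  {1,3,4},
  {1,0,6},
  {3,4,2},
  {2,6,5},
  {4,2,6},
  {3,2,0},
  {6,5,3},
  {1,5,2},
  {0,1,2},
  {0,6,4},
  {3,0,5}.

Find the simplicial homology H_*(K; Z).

H_0 = Z,  H_1 = Z^2,  H_2 = Z.

We work with the vertex ordering 0 < 1 < 2 < 3 < 4 < 5 < 6. The simplices of K, each written with vertices in increasing order, are:

  0-simplices (7): [0], [1], [2], [3], [4], [5], [6]
  1-simplices (21): [0,1], [0,2], [0,3], [0,4], [0,5], [0,6], [1,2], [1,3], [1,4], [1,5], [1,6], [2,3], [2,4], [2,5], [2,6], [3,4], [3,5], [3,6], [4,5], [4,6], [5,6]
  2-simplices (14): [0,1,2], [0,1,6], [0,2,3], [0,3,5], [0,4,5], [0,4,6], [1,2,5], [1,3,4], [1,3,6], [1,4,5], [2,3,4], [2,4,6], [2,5,6], [3,5,6]

Hence C_0 ≅ Z^7, C_1 ≅ Z^21, C_2 ≅ Z^14.

The boundary map ∂_1: C_1 → C_0 maps an edge to its endpoints' difference, ∂[p,q] = q − p.
This gives a 7×21 integer matrix of rank 6; reducing to Smith normal form yields diagonal entries (1,1,1,1,1,1).

∂_2: C_2 → C_1 maps a triangle to the signed sum of its edges. For instance
  ∂[2,3,4] = [3,4] − [2,4] + [2,3],
  ∂[1,2,5] = [2,5] − [1,5] + [1,2].
The resulting 21×14 matrix has rank 13, and its Smith normal form has invariant factors (1,1,1,1,1,1,1,1,1,1,1,1,1).

Reading off H_k = ker ∂_k / im ∂_{k+1}:

  H_0: rank C_0 − rank ∂_1 = 7 − 6 = 1, and the invariant factors of ∂_1 are all 1, so H_0 ≅ Z.
  H_1: rank ker ∂_1 − rank ∂_2 = (21 − 6) − 13 = 2, and the invariant factors of ∂_2 are all 1, so H_1 ≅ Z^2.
  H_2: rank ker ∂_2 − rank ∂_3 = (14 − 13) − 0 = 1, and there is no ∂_3, so H_2 ≅ Z.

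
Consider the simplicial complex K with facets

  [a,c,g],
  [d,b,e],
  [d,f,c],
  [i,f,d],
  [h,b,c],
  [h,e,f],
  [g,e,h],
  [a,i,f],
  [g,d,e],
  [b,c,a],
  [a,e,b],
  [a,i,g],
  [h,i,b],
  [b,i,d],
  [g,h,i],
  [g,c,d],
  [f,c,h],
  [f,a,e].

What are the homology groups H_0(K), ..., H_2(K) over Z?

We work with the vertex ordering a < b < c < d < e < f < g < h < i. The simplices of K, each written with vertices in increasing order, are:

  0-simplices (9): a, b, c, d, e, f, g, h, i
  1-simplices (27): ab, ac, ae, af, ag, ai, bc, bd, be, bh, bi, cd, cf, cg, ch, de, df, dg, di, ef, eg, eh, fh, fi, gh, gi, hi
  2-simplices (18): abc, abe, acg, aef, afi, agi, bch, bde, bdi, bhi, cdf, cdg, cfh, deg, dfi, efh, egh, ghi

Hence C_0 ≅ Z^9, C_1 ≅ Z^27, C_2 ≅ Z^18.

∂_1: C_1 → C_0 maps an edge to its endpoints' difference, ∂[p,q] = q − p. For instance
  ∂eh = h − e.
This gives a 9×27 integer matrix of rank 8; reducing to Smith normal form yields diagonal entries (1,1,1,1,1,1,1,1).

∂_2: C_2 → C_1 maps a triangle to the signed sum of its edges. For instance
  ∂acg = cg − ag + ac,
  ∂egh = gh − eh + eg.
The resulting 27×18 matrix has rank 17, and its Smith normal form has invariant factors (1,1,1,1,1,1,1,1,1,1,1,1,1,1,1,1,1).

From H_k ≅ ker(∂_k) / im(∂_{k+1}) we obtain:

  H_0: rank C_0 − rank ∂_1 = 9 − 8 = 1, and the invariant factors of ∂_1 are all 1, so H_0 ≅ Z.
  H_1: rank ker ∂_1 − rank ∂_2 = (27 − 8) − 17 = 2, and the invariant factors of ∂_2 are all 1, so H_1 ≅ Z^2.
  H_2: rank ker ∂_2 − rank ∂_3 = (18 − 17) − 0 = 1, and there is no ∂_3, so H_2 ≅ Z.

As a check, the Euler characteristic is 9 − 27 + 18 = 0, which agrees with 1 − 2 + 1 = 0.
(K is a triangulation of the torus T^2.)

H_0 = Z,  H_1 = Z^2,  H_2 = Z.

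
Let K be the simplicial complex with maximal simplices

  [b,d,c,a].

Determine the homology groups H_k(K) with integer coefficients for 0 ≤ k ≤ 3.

Fix the vertex order a < b < c < d and write every simplex with vertices in increasing order. Then dim K = 3 and the simplices of K are:

  0-simplices (4): a, b, c, d
  1-simplices (6): ab, ac, ad, bc, bd, cd
  2-simplices (4): abc, abd, acd, bcd
  3-simplices (1): abcd

giving chain groups C_0 ≅ Z^4, C_1 ≅ Z^6, C_2 ≅ Z^4, C_3 ≅ Z^1.

Boundary ∂_1: C_1 → C_0 is given by ∂[p,q] = [q] − [p]. For instance
  ∂bd = d − b.
The 4×6 boundary matrix has rank 3 and Smith normal form diag(1,1,1).

The boundary map ∂_2: C_2 → C_1 acts by ∂[p,q,r] = [q,r] − [p,r] + [p,q]. For instance
  ∂acd = cd − ad + ac,
  ∂abc = bc − ac + ab.
The resulting 6×4 matrix has rank 3, and its Smith normal form has invariant factors (1,1,1).

Boundary ∂_3: C_3 → C_2 sends each 3-simplex σ to the alternating sum Σ_i (−1)^i (σ with its i-th vertex removed). For instance
  ∂abcd = bcd − acd + abd − abc.
The resulting 4×1 matrix has rank 1, and its Smith normal form has invariant factors (1).

Computing H_k = (kernel of ∂_k) / (image of ∂_{k+1}):

  H_0: rank C_0 − rank ∂_1 = 4 − 3 = 1, and the invariant factors of ∂_1 are all 1, so H_0 ≅ Z.
  H_1: rank ker ∂_1 − rank ∂_2 = (6 − 3) − 3 = 0, and the invariant factors of ∂_2 are all 1, so H_1 ≅ 0.
  H_2: rank ker ∂_2 − rank ∂_3 = (4 − 3) − 1 = 0, and the invariant factors of ∂_3 are all 1, so H_2 ≅ 0.
  H_3: rank ker ∂_3 − rank ∂_4 = (1 − 1) − 0 = 0, and there is no ∂_4, so H_3 ≅ 0.

(K is a triangulation of the 3-simplex.)

H_0 = Z,  H_1 = 0,  H_2 = 0,  H_3 = 0.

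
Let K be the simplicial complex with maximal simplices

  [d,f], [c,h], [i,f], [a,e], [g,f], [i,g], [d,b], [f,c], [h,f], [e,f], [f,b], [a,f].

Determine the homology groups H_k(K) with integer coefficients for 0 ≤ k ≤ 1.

H_0 ≅ Z,  H_1 ≅ Z^4.

We work with the vertex ordering a < b < c < d < e < f < g < h < i. The simplices of K, each written with vertices in increasing order, are:

  0-simplices (9): a, b, c, d, e, f, g, h, i
  1-simplices (12): ae, af, bd, bf, cf, ch, df, ef, fg, fh, fi, gi

so the chain groups are C_0 ≅ Z^9, C_1 ≅ Z^12.

∂_1: C_1 → C_0 maps an edge to its endpoints' difference, ∂[p,q] = q − p. For instance
  ∂fg = g − f.
The 9×12 boundary matrix has rank 8 and Smith normal form diag(1,1,1,1,1,1,1,1).

From H_k ≅ ker(∂_k) / im(∂_{k+1}) we obtain:

  H_0: rank C_0 − rank ∂_1 = 9 − 8 = 1, and the invariant factors of ∂_1 are all 1, so H_0 ≅ Z.
  H_1: rank ker ∂_1 − rank ∂_2 = (12 − 8) − 0 = 4, and there is no ∂_2, so H_1 ≅ Z^4.

As a check, the Euler characteristic is 9 − 12 = -3, which agrees with 1 − 4 = -3.
(K is a triangulation of a wedge of 4 circles.)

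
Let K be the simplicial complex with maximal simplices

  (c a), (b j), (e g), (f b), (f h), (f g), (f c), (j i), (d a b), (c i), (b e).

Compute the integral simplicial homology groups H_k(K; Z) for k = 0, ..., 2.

H_0 ≅ Z,  H_1 ≅ Z^3,  H_2 = 0.

Take the total order a < b < c < d < e < f < g < h < i < j on the vertex set. Then K (dimension 2) consists of the simplices:

  0-simplices (10): a, b, c, d, e, f, g, h, i, j
  1-simplices (13): ab, ac, ad, bd, be, bf, bj, cf, ci, eg, fg, fh, ij
  2-simplices (1): abd

giving chain groups C_0 ≅ Z^10, C_1 ≅ Z^13, C_2 ≅ Z^1.

∂_1: C_1 → C_0 is given by ∂[p,q] = [q] − [p].
The 10×13 boundary matrix has rank 9 and Smith normal form diag(1,1,1,1,1,1,1,1,1).

The boundary map ∂_2: C_2 → C_1 maps a triangle to the signed sum of its edges. For instance
  ∂abd = bd − ad + ab.
As a 13×1 matrix over Z this has rank 1, with invariant factors (1).

Reading off H_k = ker ∂_k / im ∂_{k+1}:

  H_0: rank C_0 − rank ∂_1 = 10 − 9 = 1, and the invariant factors of ∂_1 are all 1, so H_0 ≅ Z.
  H_1: rank ker ∂_1 − rank ∂_2 = (13 − 9) − 1 = 3, and the invariant factors of ∂_2 are all 1, so H_1 ≅ Z^3.
  H_2: rank ker ∂_2 − rank ∂_3 = (1 − 1) − 0 = 0, and there is no ∂_3, so H_2 ≅ 0.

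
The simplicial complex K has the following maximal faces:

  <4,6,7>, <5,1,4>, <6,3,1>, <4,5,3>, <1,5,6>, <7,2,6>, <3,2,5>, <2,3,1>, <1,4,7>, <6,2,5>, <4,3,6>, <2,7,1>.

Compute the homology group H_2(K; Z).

Fix the vertex order 1 < 2 < 3 < 4 < 5 < 6 < 7 and write every simplex with vertices in increasing order. Then dim K = 2 and the simplices of K are:

  0-simplices (7): [1], [2], [3], [4], [5], [6], [7]
  1-simplices (18): [1,2], [1,3], [1,4], [1,5], [1,6], [1,7], [2,3], [2,5], [2,6], [2,7], [3,4], [3,5], [3,6], [4,5], [4,6], [4,7], [5,6], [6,7]
  2-simplices (12): [1,2,3], [1,2,7], [1,3,6], [1,4,5], [1,4,7], [1,5,6], [2,3,5], [2,5,6], [2,6,7], [3,4,5], [3,4,6], [4,6,7]

Hence C_0 ≅ Z^7, C_1 ≅ Z^18, C_2 ≅ Z^12.

∂_1: C_1 → C_0 sends each edge [p,q] (with p < q) to q − p. For instance
  ∂[1,2] = [2] − [1].
The resulting 7×18 matrix has rank 6, and its Smith normal form has invariant factors (1,1,1,1,1,1).

The boundary map ∂_2: C_2 → C_1 sends each 2-simplex [p,q,r] to [q,r] − [p,r] + [p,q]. For instance
  ∂[1,4,5] = [4,5] − [1,5] + [1,4],
  ∂[4,6,7] = [6,7] − [4,7] + [4,6].
As a 18×12 matrix over Z this has rank 12, with invariant factors (1,1,1,1,1,1,1,1,1,1,1,2).

Computing H_k = (kernel of ∂_k) / (image of ∂_{k+1}):

  H_2: rank ker ∂_2 − rank ∂_3 = (12 − 12) − 0 = 0, and there is no ∂_3, so H_2 = 0.

(K is a triangulation of the real projective plane RP^2.)

H_2 ≅ 0.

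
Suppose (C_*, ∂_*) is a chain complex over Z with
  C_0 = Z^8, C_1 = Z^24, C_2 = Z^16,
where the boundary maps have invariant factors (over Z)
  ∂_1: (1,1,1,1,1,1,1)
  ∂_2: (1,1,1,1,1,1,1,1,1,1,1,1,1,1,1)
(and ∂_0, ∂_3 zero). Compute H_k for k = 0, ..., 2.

H_0 = Z,  H_1 = Z^2,  H_2 = Z.

H_0: b_0 = 8 − 0 − 7 = 1; torsion from ∂_1 factors > 1: none. So H_0 = Z.
H_1: b_1 = 24 − 7 − 15 = 2; torsion from ∂_2 factors > 1: none. So H_1 = Z^2.
H_2: b_2 = 16 − 15 − 0 = 1; torsion from ∂_3 factors > 1: none. So H_2 = Z.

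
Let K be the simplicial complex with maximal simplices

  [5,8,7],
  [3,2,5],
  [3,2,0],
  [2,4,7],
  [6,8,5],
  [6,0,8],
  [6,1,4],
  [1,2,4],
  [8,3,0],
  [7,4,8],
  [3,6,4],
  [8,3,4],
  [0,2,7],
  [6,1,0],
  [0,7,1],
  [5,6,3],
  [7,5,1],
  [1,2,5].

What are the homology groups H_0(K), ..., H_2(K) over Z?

Order the vertices as 0 < 1 < 2 < 3 < 4 < 5 < 6 < 7 < 8. Listing each simplex with vertices in this order, K has dimension 2 with simplices:

  0-simplices (9): [0], [1], [2], [3], [4], [5], [6], [7], [8]
  1-simplices (27): (27 of them)
  2-simplices (18): [0,1,6], [0,1,7], [0,2,3], [0,2,7], [0,3,8], [0,6,8], [1,2,4], [1,2,5], [1,4,6], [1,5,7], [2,3,5], [2,4,7], [3,4,6], [3,4,8], [3,5,6], [4,7,8], [5,6,8], [5,7,8]

Hence C_0 ≅ Z^9, C_1 ≅ Z^27, C_2 ≅ Z^18.

∂_1: C_1 → C_0 sends each edge [p,q] (with p < q) to q − p. For instance
  ∂[0,1] = [1] − [0].
As a 9×27 matrix over Z this has rank 8, with invariant factors (1,1,1,1,1,1,1,1).

∂_2: C_2 → C_1 sends each 2-simplex [p,q,r] to [q,r] − [p,r] + [p,q]. For instance
  ∂[2,3,5] = [3,5] − [2,5] + [2,3],
  ∂[3,4,6] = [4,6] − [3,6] + [3,4].
The 27×18 boundary matrix has rank 18 and Smith normal form diag(1,1,1,1,1,1,1,1,1,1,1,1,1,1,1,1,1,2).

Computing H_k = (kernel of ∂_k) / (image of ∂_{k+1}):

  H_0: rank C_0 − rank ∂_1 = 9 − 8 = 1, and the invariant factors of ∂_1 are all 1, so H_0 = Z.
  H_1: rank ker ∂_1 − rank ∂_2 = (27 − 8) − 18 = 1, and ∂_2 has invariant factor 2 > 1, so H_1 = Z ⊕ Z/2Z.
  H_2: rank ker ∂_2 − rank ∂_3 = (18 − 18) − 0 = 0, and there is no ∂_3, so H_2 = 0.

As a check, the Euler characteristic is 9 − 27 + 18 = 0, which agrees with 1 − 1 + 0 = 0.
(K is a triangulation of the Klein bottle.)

H_0 = Z,  H_1 = Z ⊕ Z/2Z,  H_2 = 0.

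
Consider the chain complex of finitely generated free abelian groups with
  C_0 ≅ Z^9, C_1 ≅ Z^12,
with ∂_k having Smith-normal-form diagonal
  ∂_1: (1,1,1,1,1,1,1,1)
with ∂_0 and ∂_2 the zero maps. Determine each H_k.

H_0: b_0 = 9 − 0 − 8 = 1; torsion from ∂_1 factors > 1: none. So H_0 ≅ Z.
H_1: b_1 = 12 − 8 − 0 = 4; torsion from ∂_2 factors > 1: none. So H_1 ≅ Z^4.

H_0 ≅ Z,  H_1 ≅ Z^4.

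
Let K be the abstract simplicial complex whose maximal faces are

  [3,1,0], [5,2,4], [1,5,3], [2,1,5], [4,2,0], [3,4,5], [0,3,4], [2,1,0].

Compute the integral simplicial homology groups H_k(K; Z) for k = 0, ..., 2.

Take the total order 0 < 1 < 2 < 3 < 4 < 5 on the vertex set. Then K (dimension 2) consists of the simplices:

  0-simplices (6): [0], [1], [2], [3], [4], [5]
  1-simplices (12): [0,1], [0,2], [0,3], [0,4], [1,2], [1,3], [1,5], [2,4], [2,5], [3,4], [3,5], [4,5]
  2-simplices (8): [0,1,2], [0,1,3], [0,2,4], [0,3,4], [1,2,5], [1,3,5], [2,4,5], [3,4,5]

Hence C_0 ≅ Z^6, C_1 ≅ Z^12, C_2 ≅ Z^8.

Boundary ∂_1: C_1 → C_0 sends each edge [p,q] (with p < q) to q − p.
As a 6×12 matrix over Z this has rank 5, with invariant factors (1,1,1,1,1).

∂_2: C_2 → C_1 acts by ∂[p,q,r] = [q,r] − [p,r] + [p,q]. For instance
  ∂[2,4,5] = [4,5] − [2,5] + [2,4],
  ∂[0,1,2] = [1,2] − [0,2] + [0,1].
The resulting 12×8 matrix has rank 7, and its Smith normal form has invariant factors (1,1,1,1,1,1,1).

Now H_k = ker ∂_k / im ∂_{k+1}, so:

  H_0: rank C_0 − rank ∂_1 = 6 − 5 = 1, and the invariant factors of ∂_1 are all 1, so H_0 = Z.
  H_1: rank ker ∂_1 − rank ∂_2 = (12 − 5) − 7 = 0, and the invariant factors of ∂_2 are all 1, so H_1 = 0.
  H_2: rank ker ∂_2 − rank ∂_3 = (8 − 7) − 0 = 1, and there is no ∂_3, so H_2 = Z.

H_0 = Z,  H_1 = 0,  H_2 = Z.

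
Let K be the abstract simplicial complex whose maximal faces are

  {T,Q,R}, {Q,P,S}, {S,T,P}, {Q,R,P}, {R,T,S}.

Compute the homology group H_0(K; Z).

K has 5 vertices, 10 edges, 5 triangles.
rank ∂_0 = 0, rank ∂_1 = 4 ⇒ b_0 = 5 − 0 − 4 = 1; all invariant factors of ∂_1 are 1 so no torsion. So H_0 ≅ Z.

H_0 ≅ Z.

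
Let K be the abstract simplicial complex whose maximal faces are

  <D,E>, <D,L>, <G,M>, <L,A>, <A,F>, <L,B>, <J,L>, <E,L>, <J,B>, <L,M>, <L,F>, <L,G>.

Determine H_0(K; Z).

Order the vertices as A < B < D < E < F < G < J < L < M. Listing each simplex with vertices in this order, K has dimension 1 with simplices:

  0-simplices (9): A, B, D, E, F, G, J, L, M
  1-simplices (12): AF, AL, BJ, BL, DE, DL, EL, FL, GL, GM, JL, LM

so the chain groups are C_0 ≅ Z^9, C_1 ≅ Z^12.

Boundary ∂_1: C_1 → C_0 is given by ∂[p,q] = [q] − [p]. For instance
  ∂DL = L − D.
This gives a 9×12 integer matrix of rank 8; reducing to Smith normal form yields diagonal entries (1,1,1,1,1,1,1,1).

From H_k ≅ ker(∂_k) / im(∂_{k+1}) we obtain:

  H_0: rank C_0 − rank ∂_1 = 9 − 8 = 1, and the invariant factors of ∂_1 are all 1, so H_0 ≅ Z.

H_0 ≅ Z.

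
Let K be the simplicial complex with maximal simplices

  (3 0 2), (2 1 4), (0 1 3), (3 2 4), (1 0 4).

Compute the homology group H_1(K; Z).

H_1 = Z.

Order the vertices as 0 < 1 < 2 < 3 < 4. Listing each simplex with vertices in this order, K has dimension 2 with simplices:

  0-simplices (5): [0], [1], [2], [3], [4]
  1-simplices (10): [0,1], [0,2], [0,3], [0,4], [1,2], [1,3], [1,4], [2,3], [2,4], [3,4]
  2-simplices (5): [0,1,3], [0,1,4], [0,2,3], [1,2,4], [2,3,4]

Hence C_0 ≅ Z^5, C_1 ≅ Z^10, C_2 ≅ Z^5.

Boundary ∂_1: C_1 → C_0 maps an edge to its endpoints' difference, ∂[p,q] = q − p.
As a 5×10 matrix over Z this has rank 4, with invariant factors (1,1,1,1).

The boundary map ∂_2: C_2 → C_1 maps a triangle to the signed sum of its edges. For instance
  ∂[0,2,3] = [2,3] − [0,3] + [0,2],
  ∂[0,1,3] = [1,3] − [0,3] + [0,1].
The 10×5 boundary matrix has rank 5 and Smith normal form diag(1,1,1,1,1).

From H_k ≅ ker(∂_k) / im(∂_{k+1}) we obtain:

  H_1: rank ker ∂_1 − rank ∂_2 = (10 − 4) − 5 = 1, and the invariant factors of ∂_2 are all 1, so H_1 = Z.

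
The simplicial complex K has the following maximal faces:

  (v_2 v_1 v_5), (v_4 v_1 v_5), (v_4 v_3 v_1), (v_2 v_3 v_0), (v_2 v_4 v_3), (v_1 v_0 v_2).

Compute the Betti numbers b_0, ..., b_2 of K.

b_0 = 1, b_1 = 1, b_2 = 0.

Fix the vertex order v_0 < v_1 < v_2 < v_3 < v_4 < v_5 and write every simplex with vertices in increasing order. Then dim K = 2 and the simplices of K are:

  0-simplices (6): [v_0], [v_1], [v_2], [v_3], [v_4], [v_5]
  1-simplices (12): [v_0,v_1], [v_0,v_2], [v_0,v_3], [v_1,v_2], [v_1,v_3], [v_1,v_4], [v_1,v_5], [v_2,v_3], [v_2,v_4], [v_2,v_5], [v_3,v_4], [v_4,v_5]
  2-simplices (6): [v_0,v_1,v_2], [v_0,v_2,v_3], [v_1,v_2,v_5], [v_1,v_3,v_4], [v_1,v_4,v_5], [v_2,v_3,v_4]

giving chain groups C_0 ≅ Z^6, C_1 ≅ Z^12, C_2 ≅ Z^6.

∂_1: C_1 → C_0 sends each edge [p,q] (with p < q) to q − p. For instance
  ∂[v_2,v_5] = [v_5] − [v_2].
The 6×12 boundary matrix has rank 5 and Smith normal form diag(1,1,1,1,1).

Boundary ∂_2: C_2 → C_1 acts by ∂[p,q,r] = [q,r] − [p,r] + [p,q]. For instance
  ∂[v_1,v_2,v_5] = [v_2,v_5] − [v_1,v_5] + [v_1,v_2],
  ∂[v_1,v_4,v_5] = [v_4,v_5] − [v_1,v_5] + [v_1,v_4].
The 12×6 boundary matrix has rank 6 and Smith normal form diag(1,1,1,1,1,1).

From H_k ≅ ker(∂_k) / im(∂_{k+1}) we obtain:

  H_0: rank C_0 − rank ∂_1 = 6 − 5 = 1, and the invariant factors of ∂_1 are all 1, so H_0 ≅ Z.
  H_1: rank ker ∂_1 − rank ∂_2 = (12 − 5) − 6 = 1, and the invariant factors of ∂_2 are all 1, so H_1 ≅ Z.
  H_2: rank ker ∂_2 − rank ∂_3 = (6 − 6) − 0 = 0, and there is no ∂_3, so H_2 ≅ 0.

Hence the Betti numbers are b_0 = 1, b_1 = 1, b_2 = 0.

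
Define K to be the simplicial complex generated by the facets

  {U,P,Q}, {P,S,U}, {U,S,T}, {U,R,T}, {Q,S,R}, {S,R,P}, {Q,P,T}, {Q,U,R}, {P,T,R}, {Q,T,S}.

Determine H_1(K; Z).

We work with the vertex ordering P < Q < R < S < T < U. The simplices of K, each written with vertices in increasing order, are:

  0-simplices (6): P, Q, R, S, T, U
  1-simplices (15): PQ, PR, PS, PT, PU, QR, QS, QT, QU, RS, RT, RU, ST, SU, TU
  2-simplices (10): PQT, PQU, PRS, PRT, PSU, QRS, QRU, QST, RTU, STU

so the chain groups are C_0 ≅ Z^6, C_1 ≅ Z^15, C_2 ≅ Z^10.

∂_1: C_1 → C_0 sends each edge [p,q] (with p < q) to q − p. For instance
  ∂ST = T − S.
This gives a 6×15 integer matrix of rank 5; reducing to Smith normal form yields diagonal entries (1,1,1,1,1).

∂_2: C_2 → C_1 acts by ∂[p,q,r] = [q,r] − [p,r] + [p,q]. For instance
  ∂PQU = QU − PU + PQ,
  ∂PRT = RT − PT + PR.
The 15×10 boundary matrix has rank 10 and Smith normal form diag(1,1,1,1,1,1,1,1,1,2).

Now H_k = ker ∂_k / im ∂_{k+1}, so:

  H_1: rank ker ∂_1 − rank ∂_2 = (15 − 5) − 10 = 0, and ∂_2 has invariant factor 2 > 1, so H_1 ≅ Z/2Z.

H_1 = Z/2Z.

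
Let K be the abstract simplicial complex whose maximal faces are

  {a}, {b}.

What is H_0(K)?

H_0 ≅ Z^2.

We work with the vertex ordering a < b. The simplices of K, each written with vertices in increasing order, are:

  0-simplices (2): a, b

so the chain groups are C_0 ≅ Z^2.

From H_k ≅ ker(∂_k) / im(∂_{k+1}) we obtain:

  H_0: rank C_0 − rank ∂_1 = 2 − 0 = 2, and there is no ∂_1, so H_0 = Z^2.

(K is a triangulation of a set of 2 points.)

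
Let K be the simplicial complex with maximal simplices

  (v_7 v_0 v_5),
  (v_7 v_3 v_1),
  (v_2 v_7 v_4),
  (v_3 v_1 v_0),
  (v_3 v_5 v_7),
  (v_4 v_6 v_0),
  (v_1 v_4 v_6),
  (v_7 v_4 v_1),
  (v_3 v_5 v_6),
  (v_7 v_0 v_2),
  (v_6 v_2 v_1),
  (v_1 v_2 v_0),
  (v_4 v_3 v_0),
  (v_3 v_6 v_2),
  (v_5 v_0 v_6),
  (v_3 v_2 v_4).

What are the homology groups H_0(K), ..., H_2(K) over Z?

H_0 ≅ Z,  H_1 ≅ Z^2,  H_2 ≅ Z.

Order the vertices as v_0 < v_1 < v_2 < v_3 < v_4 < v_5 < v_6 < v_7. Listing each simplex with vertices in this order, K has dimension 2 with simplices:

  0-simplices (8): [v_0], [v_1], [v_2], [v_3], [v_4], [v_5], [v_6], [v_7]
  1-simplices (24): (24 of them)
  2-simplices (16): (16 of them)

giving chain groups C_0 ≅ Z^8, C_1 ≅ Z^24, C_2 ≅ Z^16.

The boundary map ∂_1: C_1 → C_0 is given by ∂[p,q] = [q] − [p]. For instance
  ∂[v_1,v_2] = [v_2] − [v_1].
The resulting 8×24 matrix has rank 7, and its Smith normal form has invariant factors (1,1,1,1,1,1,1).

The boundary map ∂_2: C_2 → C_1 maps a triangle to the signed sum of its edges. For instance
  ∂[v_3,v_5,v_7] = [v_5,v_7] − [v_3,v_7] + [v_3,v_5],
  ∂[v_2,v_4,v_7] = [v_4,v_7] − [v_2,v_7] + [v_2,v_4].
This gives a 24×16 integer matrix of rank 15; reducing to Smith normal form yields diagonal entries (1,1,1,1,1,1,1,1,1,1,1,1,1,1,1).

Reading off H_k = ker ∂_k / im ∂_{k+1}:

  H_0: rank C_0 − rank ∂_1 = 8 − 7 = 1, and the invariant factors of ∂_1 are all 1, so H_0 ≅ Z.
  H_1: rank ker ∂_1 − rank ∂_2 = (24 − 7) − 15 = 2, and the invariant factors of ∂_2 are all 1, so H_1 ≅ Z^2.
  H_2: rank ker ∂_2 − rank ∂_3 = (16 − 15) − 0 = 1, and there is no ∂_3, so H_2 ≅ Z.

As a check, the Euler characteristic is 8 − 24 + 16 = 0, which agrees with 1 − 2 + 1 = 0.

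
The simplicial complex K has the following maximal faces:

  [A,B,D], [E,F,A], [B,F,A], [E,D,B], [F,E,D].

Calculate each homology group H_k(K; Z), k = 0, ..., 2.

H_0 ≅ Z,  H_1 ≅ Z,  H_2 = 0.

We work with the vertex ordering A < B < D < E < F. The simplices of K, each written with vertices in increasing order, are:

  0-simplices (5): A, B, D, E, F
  1-simplices (10): AB, AD, AE, AF, BD, BE, BF, DE, DF, EF
  2-simplices (5): ABD, ABF, AEF, BDE, DEF

so the chain groups are C_0 ≅ Z^5, C_1 ≅ Z^10, C_2 ≅ Z^5.

∂_1: C_1 → C_0 sends each edge [p,q] (with p < q) to q − p.
The resulting 5×10 matrix has rank 4, and its Smith normal form has invariant factors (1,1,1,1).

The boundary map ∂_2: C_2 → C_1 maps a triangle to the signed sum of its edges. For instance
  ∂BDE = DE − BE + BD,
  ∂ABF = BF − AF + AB.
This gives a 10×5 integer matrix of rank 5; reducing to Smith normal form yields diagonal entries (1,1,1,1,1).

Reading off H_k = ker ∂_k / im ∂_{k+1}:

  H_0: rank C_0 − rank ∂_1 = 5 − 4 = 1, and the invariant factors of ∂_1 are all 1, so H_0 = Z.
  H_1: rank ker ∂_1 − rank ∂_2 = (10 − 4) − 5 = 1, and the invariant factors of ∂_2 are all 1, so H_1 = Z.
  H_2: rank ker ∂_2 − rank ∂_3 = (5 − 5) − 0 = 0, and there is no ∂_3, so H_2 = 0.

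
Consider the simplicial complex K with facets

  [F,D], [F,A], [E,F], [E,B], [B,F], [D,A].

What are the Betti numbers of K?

b_0 = 1, b_1 = 2.

Order the vertices as A < B < D < E < F. Listing each simplex with vertices in this order, K has dimension 1 with simplices:

  0-simplices (5): A, B, D, E, F
  1-simplices (6): AD, AF, BE, BF, DF, EF

so the chain groups are C_0 ≅ Z^5, C_1 ≅ Z^6.

The boundary map ∂_1: C_1 → C_0 maps an edge to its endpoints' difference, ∂[p,q] = q − p. For instance
  ∂DF = F − D.
As a 5×6 matrix over Z this has rank 4, with invariant factors (1,1,1,1).

Computing H_k = (kernel of ∂_k) / (image of ∂_{k+1}):

  H_0: rank C_0 − rank ∂_1 = 5 − 4 = 1, and the invariant factors of ∂_1 are all 1, so H_0 = Z.
  H_1: rank ker ∂_1 − rank ∂_2 = (6 − 4) − 0 = 2, and there is no ∂_2, so H_1 = Z^2.

(K is a triangulation of a wedge of 2 circles.)

Hence the Betti numbers are b_0 = 1, b_1 = 2.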